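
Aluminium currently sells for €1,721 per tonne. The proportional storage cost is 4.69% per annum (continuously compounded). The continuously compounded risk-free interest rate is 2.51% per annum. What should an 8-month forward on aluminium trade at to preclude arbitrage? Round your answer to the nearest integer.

€1,806 per tonne

Net carry = r + u − y = 0.0251 + 0.0469 − 0.0000 = 0.0720
F = S·e^((r+u−y)T) = 1721 · e^(0.0720 × 8/12) = 1721 · e^0.048000
= 1721 × 1.049171 = €1,806 per tonne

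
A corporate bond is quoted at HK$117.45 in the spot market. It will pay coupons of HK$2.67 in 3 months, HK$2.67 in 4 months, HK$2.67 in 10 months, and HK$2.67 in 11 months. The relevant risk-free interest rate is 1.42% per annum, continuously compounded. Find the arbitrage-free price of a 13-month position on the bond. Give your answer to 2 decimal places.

HK$108.51

PV(coupons) I = 2.67·e^(−0.0142·3/12) + 2.67·e^(−0.0142·4/12) + 2.67·e^(−0.0142·10/12) + 2.67·e^(−0.0142·11/12)
I = 2.6605 + 2.6574 + 2.6386 + 2.6355 = 10.5920
F = (S − I)·e^(rT) = (117.45 − 10.5920) · e^(0.0142·13/12)
= 106.8580 · e^0.015383 = 106.8580 × 1.015502 = HK$108.51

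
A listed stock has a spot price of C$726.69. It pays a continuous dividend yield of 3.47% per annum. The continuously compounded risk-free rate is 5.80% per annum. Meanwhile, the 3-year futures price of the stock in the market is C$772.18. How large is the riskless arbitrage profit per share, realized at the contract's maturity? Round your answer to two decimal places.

Fair futures: F* = S·e^(carry·T), with carry = (r − q) = 0.0580 − 0.0347 = 0.0233
F* = 726.69 · e^(0.0233 × 3) = 726.69 · e^0.069900 = 726.69 × 1.072401 = C$779.3031
Market C$772.18 < fair C$779.3031: forward underpriced → reverse cash-and-carry (short spot, go long the forward).
At maturity, profit = |F_mkt − F*| = |772.18 − 779.3031| = C$7.12 per share

C$7.12 per share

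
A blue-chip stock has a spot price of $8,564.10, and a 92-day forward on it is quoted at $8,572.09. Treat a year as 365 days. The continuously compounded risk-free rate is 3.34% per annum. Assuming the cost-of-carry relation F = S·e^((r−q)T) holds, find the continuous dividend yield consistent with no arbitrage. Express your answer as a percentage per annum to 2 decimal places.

From F = S·e^((r−q)T): (r − q) = ln(F/S)/T
ln(8572.09/8564.10) = ln(1.000933) = 0.000933
(r − q) = 0.000933 / (92/365) = 0.003702
q = r − ln(F/S)/T = 0.0334 − 0.003702 = 0.029698
q = 2.97%

2.97%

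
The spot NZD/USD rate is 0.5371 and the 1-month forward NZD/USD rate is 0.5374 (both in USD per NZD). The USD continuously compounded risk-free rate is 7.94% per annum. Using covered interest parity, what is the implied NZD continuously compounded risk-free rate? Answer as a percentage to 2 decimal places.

7.27%

F = S·e^((r_USD − r_NZD)T) ⇒ r_NZD = r_USD − ln(F/S)/T
ln(0.5374/0.5371) = 0.000558; /(1/12) = 0.006696
r_NZD = 0.0794 − 0.006696 = 0.072704
r_NZD = 7.27%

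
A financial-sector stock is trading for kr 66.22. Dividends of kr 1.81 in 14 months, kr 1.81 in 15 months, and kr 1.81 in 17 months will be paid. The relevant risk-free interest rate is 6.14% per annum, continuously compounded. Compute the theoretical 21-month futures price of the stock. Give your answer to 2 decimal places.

kr 68.14

PV(dividends) I = 1.81·e^(−0.0614·14/12) + 1.81·e^(−0.0614·15/12) + 1.81·e^(−0.0614·17/12)
I = 1.6849 + 1.6763 + 1.6592 = 5.0204
F = (S − I)·e^(rT) = (66.22 − 5.0204) · e^(0.0614·21/12)
= 61.1996 · e^0.107450 = 61.1996 × 1.113435 = kr 68.14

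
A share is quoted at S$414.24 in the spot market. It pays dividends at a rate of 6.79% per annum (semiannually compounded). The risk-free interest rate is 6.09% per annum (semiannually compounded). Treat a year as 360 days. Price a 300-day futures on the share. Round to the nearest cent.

S$411.91

F = S · (1+r/2)^(2T) / (1+q/2)^(2T)
= 414.24 × 1.051263 / 1.057221 = 414.24 × 0.994364
F = S$411.91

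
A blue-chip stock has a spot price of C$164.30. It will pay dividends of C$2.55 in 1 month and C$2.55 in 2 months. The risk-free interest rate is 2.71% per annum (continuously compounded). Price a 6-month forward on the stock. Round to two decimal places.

C$161.39

PV(dividends) I = 2.55·e^(−0.0271·1/12) + 2.55·e^(−0.0271·2/12)
I = 2.5442 + 2.5385 = 5.0827
F = (S − I)·e^(rT) = (164.30 − 5.0827) · e^(0.0271·6/12)
= 159.2173 · e^0.013550 = 159.2173 × 1.013642 = C$161.39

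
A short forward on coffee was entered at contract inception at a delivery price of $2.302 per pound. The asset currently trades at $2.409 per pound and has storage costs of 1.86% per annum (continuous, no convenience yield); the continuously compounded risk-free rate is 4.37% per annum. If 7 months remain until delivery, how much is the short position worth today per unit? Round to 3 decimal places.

-$0.191 per pound

Current fair forward for the remaining 7 months: F = S·e^((r + u)·T), (r + u) = 0.0437 + 0.0186 = 0.0623
F = 2.409 · e^(0.0623 × 7/12) = 2.409 × 1.037010 = 2.4982
Value of long forward = (F − K)·e^(−rT) = (2.4982 − 2.302) · e^(−0.0437·7/12)
= 0.1962 × 0.974831 = 0.191
Short position value = −(long value) = -$0.191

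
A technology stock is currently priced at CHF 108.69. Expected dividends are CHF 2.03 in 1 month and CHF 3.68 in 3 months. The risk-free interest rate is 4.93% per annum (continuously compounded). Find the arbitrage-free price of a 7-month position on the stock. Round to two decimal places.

PV(dividends) I = 2.03·e^(−0.0493·1/12) + 3.68·e^(−0.0493·3/12)
I = 2.0217 + 3.6349 = 5.6566
F = (S − I)·e^(rT) = (108.69 − 5.6566) · e^(0.0493·7/12)
= 103.0334 · e^0.028758 = 103.0334 × 1.029176 = CHF 106.04

CHF 106.04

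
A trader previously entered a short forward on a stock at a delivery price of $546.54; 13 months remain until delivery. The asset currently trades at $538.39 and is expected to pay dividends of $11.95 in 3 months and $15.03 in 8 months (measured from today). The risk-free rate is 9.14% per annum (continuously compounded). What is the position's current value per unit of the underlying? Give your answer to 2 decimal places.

-$17.55

PV(remaining dividends) I = 11.95·e^(−0.0914·3/12) + 15.03·e^(−0.0914·8/12) = 25.8216
Current forward F = (S − I)·e^(rT) = (538.39 − 25.8216)·e^(0.0914·13/12) = 512.5684 × 1.104085 = 565.9191
Value (long) = (F − K)·e^(−rT) = (565.9191 − 546.54) × 0.905728 = 17.5522
Short position value = −(long value) = -$17.55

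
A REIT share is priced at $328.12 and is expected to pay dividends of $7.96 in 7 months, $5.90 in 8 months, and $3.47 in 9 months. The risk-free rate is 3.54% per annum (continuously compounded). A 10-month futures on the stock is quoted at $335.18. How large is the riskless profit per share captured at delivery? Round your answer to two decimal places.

$14.68 per share

PV(dividends) I = 7.96·e^(−0.0354·7/12) + 5.90·e^(−0.0354·8/12) + 3.47·e^(−0.0354·9/12) = 16.9388
Fair futures F* = (S − I)·e^(rT) = (328.12 − 16.9388)·e^0.029500 = 311.1812 × 1.029939 = 320.4977
Market $335.18 > fair 320.4977: forward overpriced → cash-and-carry (borrow at r, buy the stock and collect the dividends, short the forward).
Profit at T = |F_mkt − F*| = |335.18 − 320.4977| = $14.68 per share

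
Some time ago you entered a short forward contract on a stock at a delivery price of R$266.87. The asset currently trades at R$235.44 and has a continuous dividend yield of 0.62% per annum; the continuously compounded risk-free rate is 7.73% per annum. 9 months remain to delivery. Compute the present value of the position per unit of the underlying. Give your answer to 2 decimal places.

R$17.49

Current fair forward for the remaining 9 months: F = S·e^((r − q)·T), (r − q) = 0.0773 − 0.0062 = 0.0711
F = 235.44 · e^(0.0711 × 9/12) = 235.44 × 1.054772 = 248.3355
Value of long forward = (F − K)·e^(−rT) = (248.3355 − 266.87) · e^(−0.0773·9/12)
= -18.5345 × 0.943674 = -17.49
Short position value = −(long value) = R$17.49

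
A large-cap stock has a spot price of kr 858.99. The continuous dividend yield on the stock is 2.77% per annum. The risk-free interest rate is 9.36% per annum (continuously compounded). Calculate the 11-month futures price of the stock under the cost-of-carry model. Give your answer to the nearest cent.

F = S·e^((r − q)T) = 858.99 · e^((0.0936 − 0.0277) × 11/12)
= 858.99 · e^0.060408 = 858.99 × 1.062270
F = kr 912.48

kr 912.48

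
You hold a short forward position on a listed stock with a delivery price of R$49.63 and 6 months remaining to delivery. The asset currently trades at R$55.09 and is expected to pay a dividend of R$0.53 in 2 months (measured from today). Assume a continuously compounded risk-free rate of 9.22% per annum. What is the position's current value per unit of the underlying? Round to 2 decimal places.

PV(remaining dividends) I = 0.53·e^(−0.0922·2/12) = 0.5219
Current forward F = (S − I)·e^(rT) = (55.09 − 0.5219)·e^(0.0922·6/12) = 54.5681 × 1.047179 = 57.1426
Value (long) = (F − K)·e^(−rT) = (57.1426 − 49.63) × 0.954946 = 7.1741
Short position value = −(long value) = -R$7.17

-R$7.17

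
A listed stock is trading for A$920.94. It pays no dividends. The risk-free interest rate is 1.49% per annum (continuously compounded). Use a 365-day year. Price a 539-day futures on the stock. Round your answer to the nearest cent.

A$941.43

F = S·e^(rT) = 920.94 · e^(0.0149 × 539/365)
= 920.94 · e^0.022003 = 920.94 × 1.022247
F = A$941.43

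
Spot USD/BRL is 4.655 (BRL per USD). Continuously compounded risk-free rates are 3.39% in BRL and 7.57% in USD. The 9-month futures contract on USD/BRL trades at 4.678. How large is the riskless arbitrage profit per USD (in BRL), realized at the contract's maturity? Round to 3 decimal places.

0.167 per USD (in BRL)

Fair futures: F* = S·e^(carry·T), with carry = (r_BRL − r_USD) = 0.0339 − 0.0757 = -0.0418
F* = 4.655 · e^(-0.0418 × 9/12) = 4.655 · e^-0.031350 = 4.655 × 0.969136 = 4.5113
Market 4.678 > fair 4.5113: forward overpriced → cash-and-carry (buy spot, short the forward).
At maturity, profit = |F_mkt − F*| = |4.678 − 4.5113| = 0.167 per USD (in BRL)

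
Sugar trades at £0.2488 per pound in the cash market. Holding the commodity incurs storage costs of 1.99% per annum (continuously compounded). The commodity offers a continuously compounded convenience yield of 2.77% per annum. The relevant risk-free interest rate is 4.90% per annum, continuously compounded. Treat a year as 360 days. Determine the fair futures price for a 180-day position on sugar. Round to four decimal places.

£0.2540 per pound

Net carry = r + u − y = 0.0490 + 0.0199 − 0.0277 = 0.0412
F = S·e^((r+u−y)T) = 0.2488 · e^(0.0412 × 180/360) = 0.2488 · e^0.020600
= 0.2488 × 1.020814 = £0.2540 per pound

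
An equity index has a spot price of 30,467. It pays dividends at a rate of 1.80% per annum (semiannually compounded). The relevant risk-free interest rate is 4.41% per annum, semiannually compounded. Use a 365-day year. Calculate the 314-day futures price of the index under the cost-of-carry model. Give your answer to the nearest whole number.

31,148

F = S · (1+r/2)^(2T) / (1+q/2)^(2T)
= 30467 × 1.038239 / 1.015535 = 30467 × 1.022357
F = 31,148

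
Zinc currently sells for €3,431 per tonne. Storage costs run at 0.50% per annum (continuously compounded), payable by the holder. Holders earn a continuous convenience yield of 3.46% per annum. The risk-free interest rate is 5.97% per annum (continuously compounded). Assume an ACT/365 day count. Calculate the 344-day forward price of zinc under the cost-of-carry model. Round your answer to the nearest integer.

€3,530 per tonne

Net carry = r + u − y = 0.0597 + 0.0050 − 0.0346 = 0.0301
F = S·e^((r+u−y)T) = 3431 · e^(0.0301 × 344/365) = 3431 · e^0.028368
= 3431 × 1.028774 = €3,530 per tonne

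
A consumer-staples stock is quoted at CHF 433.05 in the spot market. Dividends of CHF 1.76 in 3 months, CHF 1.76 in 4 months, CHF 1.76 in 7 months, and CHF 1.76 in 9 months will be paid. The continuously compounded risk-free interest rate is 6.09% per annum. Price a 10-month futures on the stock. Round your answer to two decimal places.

CHF 448.40

PV(dividends) I = 1.76·e^(−0.0609·3/12) + 1.76·e^(−0.0609·4/12) + 1.76·e^(−0.0609·7/12) + 1.76·e^(−0.0609·9/12)
I = 1.7334 + 1.7246 + 1.6986 + 1.6814 = 6.8380
F = (S − I)·e^(rT) = (433.05 − 6.8380) · e^(0.0609·10/12)
= 426.2120 · e^0.050750 = 426.2120 × 1.052060 = CHF 448.40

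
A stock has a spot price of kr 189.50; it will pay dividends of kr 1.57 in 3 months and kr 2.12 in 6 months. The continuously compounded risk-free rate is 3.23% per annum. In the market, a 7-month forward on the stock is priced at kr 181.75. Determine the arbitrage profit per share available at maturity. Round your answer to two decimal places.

PV(dividends) I = 1.57·e^(−0.0323·3/12) + 2.12·e^(−0.0323·6/12) = 3.6434
Fair forward F* = (S − I)·e^(rT) = (189.50 − 3.6434)·e^0.018842 = 185.8566 × 1.019021 = 189.3918
Market kr 181.75 < fair 189.3918: forward underpriced → reverse cash-and-carry (short the stock, invest proceeds at r, pay the dividends, go long the forward).
Profit at T = |F_mkt − F*| = |181.75 − 189.3918| = kr 7.64 per share

kr 7.64 per share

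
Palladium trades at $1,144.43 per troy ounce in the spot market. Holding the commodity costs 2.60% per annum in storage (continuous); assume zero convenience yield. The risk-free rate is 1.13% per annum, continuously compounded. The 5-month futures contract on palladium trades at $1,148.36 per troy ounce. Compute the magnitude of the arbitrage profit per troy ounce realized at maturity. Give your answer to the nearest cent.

$14.00 per troy ounce

Fair futures: F* = S·e^(carry·T), with carry = (r + u) = 0.0113 + 0.0260 = 0.0373
F* = 1144.43 · e^(0.0373 × 5/12) = 1144.43 · e^0.01554167 = 1144.43 × 1.01566307 = $1162.3553
Market $1148.36 < fair $1162.3553: forward underpriced → reverse cash-and-carry (short spot, go long the forward).
At maturity, profit = |F_mkt − F*| = |1148.36 − 1162.3553| = $14.00 per troy ounce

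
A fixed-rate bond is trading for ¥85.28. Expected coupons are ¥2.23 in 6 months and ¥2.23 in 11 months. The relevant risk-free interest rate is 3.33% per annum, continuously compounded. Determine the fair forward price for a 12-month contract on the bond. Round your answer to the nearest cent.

PV(coupons) I = 2.23·e^(−0.0333·6/12) + 2.23·e^(−0.0333·11/12)
I = 2.1932 + 2.1630 = 4.3562
F = (S − I)·e^(rT) = (85.28 − 4.3562) · e^(0.0333·12/12)
= 80.9238 · e^0.033300 = 80.9238 × 1.033861 = ¥83.66

¥83.66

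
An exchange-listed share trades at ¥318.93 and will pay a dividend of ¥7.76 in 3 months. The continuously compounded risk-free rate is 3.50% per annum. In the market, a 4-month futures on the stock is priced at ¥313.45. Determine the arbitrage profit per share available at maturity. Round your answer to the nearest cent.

PV(dividends) I = 7.76·e^(−0.0350·3/12) = 7.6924
Fair futures F* = (S − I)·e^(rT) = (318.93 − 7.6924)·e^0.011667 = 311.2376 × 1.011735 = 314.8900
Market ¥313.45 < fair 314.8900: forward underpriced → reverse cash-and-carry (short the stock, invest proceeds at r, pay the dividends, go long the forward).
Profit at T = |F_mkt − F*| = |313.45 − 314.8900| = ¥1.44 per share

¥1.44 per share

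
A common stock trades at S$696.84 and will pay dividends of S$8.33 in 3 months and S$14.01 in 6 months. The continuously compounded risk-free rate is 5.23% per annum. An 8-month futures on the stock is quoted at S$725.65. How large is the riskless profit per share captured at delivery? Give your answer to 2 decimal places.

S$26.73 per share

PV(dividends) I = 8.33·e^(−0.0523·3/12) + 14.01·e^(−0.0523·6/12) = 21.8702
Fair futures F* = (S − I)·e^(rT) = (696.84 − 21.8702)·e^0.034867 = 674.9698 × 1.035482 = 698.9191
Market S$725.65 > fair 698.9191: forward overpriced → cash-and-carry (borrow at r, buy the stock and collect the dividends, short the forward).
Profit at T = |F_mkt − F*| = |725.65 − 698.9191| = S$26.73 per share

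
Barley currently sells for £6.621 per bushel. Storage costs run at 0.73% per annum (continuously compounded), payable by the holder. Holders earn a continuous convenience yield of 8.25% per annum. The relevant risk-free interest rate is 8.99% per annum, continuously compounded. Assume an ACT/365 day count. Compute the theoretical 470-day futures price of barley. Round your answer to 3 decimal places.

£6.748 per bushel

Net carry = r + u − y = 0.0899 + 0.0073 − 0.0825 = 0.0147
F = S·e^((r+u−y)T) = 6.621 · e^(0.0147 × 470/365) = 6.621 · e^0.018929
= 6.621 × 1.019109 = £6.748 per bushel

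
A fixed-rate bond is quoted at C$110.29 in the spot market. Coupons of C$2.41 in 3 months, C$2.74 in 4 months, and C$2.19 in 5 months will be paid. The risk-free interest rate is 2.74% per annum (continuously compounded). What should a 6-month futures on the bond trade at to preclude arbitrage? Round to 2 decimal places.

PV(coupons) I = 2.41·e^(−0.0274·3/12) + 2.74·e^(−0.0274·4/12) + 2.19·e^(−0.0274·5/12)
I = 2.3935 + 2.7151 + 2.1651 = 7.2737
F = (S − I)·e^(rT) = (110.29 − 7.2737) · e^(0.0274·6/12)
= 103.0163 · e^0.013700 = 103.0163 × 1.013794 = C$104.44

C$104.44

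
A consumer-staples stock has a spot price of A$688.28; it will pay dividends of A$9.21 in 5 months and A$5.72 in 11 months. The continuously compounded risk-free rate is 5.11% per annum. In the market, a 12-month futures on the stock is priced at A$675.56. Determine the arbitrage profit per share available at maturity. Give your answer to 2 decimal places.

A$33.57 per share

PV(dividends) I = 9.21·e^(−0.0511·5/12) + 5.72·e^(−0.0511·11/12) = 14.4742
Fair futures F* = (S − I)·e^(rT) = (688.28 − 14.4742)·e^0.051100 = 673.8058 × 1.052428 = 709.1321
Market A$675.56 < fair 709.1321: forward underpriced → reverse cash-and-carry (short the stock, invest proceeds at r, pay the dividends, go long the forward).
Profit at T = |F_mkt − F*| = |675.56 − 709.1321| = A$33.57 per share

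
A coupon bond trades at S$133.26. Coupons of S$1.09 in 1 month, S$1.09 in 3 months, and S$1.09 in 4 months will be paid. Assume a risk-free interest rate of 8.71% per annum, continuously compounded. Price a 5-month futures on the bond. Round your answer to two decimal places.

S$134.86

PV(coupons) I = 1.09·e^(−0.0871·1/12) + 1.09·e^(−0.0871·3/12) + 1.09·e^(−0.0871·4/12)
I = 1.0821 + 1.0665 + 1.0588 = 3.2074
F = (S − I)·e^(rT) = (133.26 − 3.2074) · e^(0.0871·5/12)
= 130.0526 · e^0.036292 = 130.0526 × 1.036959 = S$134.86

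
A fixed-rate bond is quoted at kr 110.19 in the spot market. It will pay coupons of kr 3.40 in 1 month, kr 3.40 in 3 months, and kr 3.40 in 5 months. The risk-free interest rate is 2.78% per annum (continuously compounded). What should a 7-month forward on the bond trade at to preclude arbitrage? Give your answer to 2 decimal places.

PV(coupons) I = 3.40·e^(−0.0278·1/12) + 3.40·e^(−0.0278·3/12) + 3.40·e^(−0.0278·5/12)
I = 3.3921 + 3.3765 + 3.3608 = 10.1294
F = (S − I)·e^(rT) = (110.19 − 10.1294) · e^(0.0278·7/12)
= 100.0606 · e^0.016217 = 100.0606 × 1.016349 = kr 101.70

kr 101.70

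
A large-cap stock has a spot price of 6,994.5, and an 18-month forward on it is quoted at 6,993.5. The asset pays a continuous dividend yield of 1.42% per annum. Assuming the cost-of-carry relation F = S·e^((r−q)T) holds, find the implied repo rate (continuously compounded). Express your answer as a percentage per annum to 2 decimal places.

From F = S·e^((r−q)T): (r − q) = ln(F/S)/T
ln(6993.5/6994.5) = ln(0.999857) = -0.000143
(r − q) = -0.000143 / (18/12) = -0.000095
r = ln(F/S)/T + q = -0.000095 + 0.0142 = 0.014105
r = 1.41%

1.41%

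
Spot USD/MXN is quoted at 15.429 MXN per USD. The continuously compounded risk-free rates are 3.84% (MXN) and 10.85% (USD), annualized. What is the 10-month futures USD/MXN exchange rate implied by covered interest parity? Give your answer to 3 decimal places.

14.554

F = S·e^((r_MXN − r_USD)T) = 15.429 · e^((0.0384 − 0.1085) × 10/12)
= 15.429 · e^-0.058417 = 15.429 × 0.943257
F = 14.554 MXN per USD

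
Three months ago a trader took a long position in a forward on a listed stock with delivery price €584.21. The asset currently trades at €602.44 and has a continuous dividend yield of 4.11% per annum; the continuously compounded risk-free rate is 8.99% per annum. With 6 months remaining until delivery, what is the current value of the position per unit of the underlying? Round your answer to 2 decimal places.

€31.65

Current fair forward for the remaining 6 months: F = S·e^((r − q)·T), (r − q) = 0.0899 − 0.0411 = 0.0488
F = 602.44 · e^(0.0488 × 6/12) = 602.44 × 1.024700 = 617.3203
Value of long forward = (F − K)·e^(−rT) = (617.3203 − 584.21) · e^(−0.0899·6/12)
= 33.1103 × 0.956045 = 31.65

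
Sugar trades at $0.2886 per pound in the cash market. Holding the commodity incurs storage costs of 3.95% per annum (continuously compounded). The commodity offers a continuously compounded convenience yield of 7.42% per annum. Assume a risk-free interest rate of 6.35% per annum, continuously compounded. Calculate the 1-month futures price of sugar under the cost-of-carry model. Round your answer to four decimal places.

Net carry = r + u − y = 0.0635 + 0.0395 − 0.0742 = 0.0288
F = S·e^((r+u−y)T) = 0.2886 · e^(0.0288 × 1/12) = 0.2886 · e^0.002400
= 0.2886 × 1.002403 = $0.2893 per pound

$0.2893 per pound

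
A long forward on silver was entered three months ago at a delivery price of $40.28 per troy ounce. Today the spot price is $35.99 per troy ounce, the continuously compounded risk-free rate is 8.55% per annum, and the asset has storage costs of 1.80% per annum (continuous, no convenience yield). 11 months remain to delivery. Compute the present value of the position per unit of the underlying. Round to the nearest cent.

-$0.65 per troy ounce

Current fair forward for the remaining 11 months: F = S·e^((r + u)·T), (r + u) = 0.0855 + 0.0180 = 0.1035
F = 35.99 · e^(0.1035 × 11/12) = 35.99 × 1.099521 = 39.5718
Value of long forward = (F − K)·e^(−rT) = (39.5718 − 40.28) · e^(−0.0855·11/12)
= -0.7082 × 0.924618 = -0.65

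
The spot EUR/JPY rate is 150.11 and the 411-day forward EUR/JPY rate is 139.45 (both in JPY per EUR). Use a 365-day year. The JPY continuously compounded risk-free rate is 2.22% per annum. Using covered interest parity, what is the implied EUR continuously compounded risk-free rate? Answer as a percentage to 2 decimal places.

8.76%

F = S·e^((r_JPY − r_EUR)T) ⇒ r_EUR = r_JPY − ln(F/S)/T
ln(139.45/150.11) = -0.073662; /(411/365) = -0.065418
r_EUR = 0.0222 + 0.065418 = 0.087618
r_EUR = 8.76%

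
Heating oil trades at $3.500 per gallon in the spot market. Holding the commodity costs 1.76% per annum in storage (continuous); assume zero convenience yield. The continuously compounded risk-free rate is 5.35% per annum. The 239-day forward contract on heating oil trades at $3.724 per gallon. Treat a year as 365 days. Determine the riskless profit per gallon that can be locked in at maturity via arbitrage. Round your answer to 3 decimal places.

Fair forward: F* = S·e^(carry·T), with carry = (r + u) = 0.0535 + 0.0176 = 0.0711
F* = 3.500 · e^(0.0711 × 239/365) = 3.500 · e^0.046556 = 3.500 × 1.047657 = $3.6668
Market $3.724 > fair $3.6668: forward overpriced → cash-and-carry (buy spot, short the forward).
At maturity, profit = |F_mkt − F*| = |3.724 − 3.6668| = $0.057 per gallon

$0.057 per gallon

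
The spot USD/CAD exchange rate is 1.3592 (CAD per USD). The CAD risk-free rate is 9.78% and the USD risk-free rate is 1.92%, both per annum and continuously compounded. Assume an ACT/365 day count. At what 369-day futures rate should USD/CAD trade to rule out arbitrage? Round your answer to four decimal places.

1.4716

F = S·e^((r_CAD − r_USD)T) = 1.3592 · e^((0.0978 − 0.0192) × 369/365)
= 1.3592 · e^0.079461 = 1.3592 × 1.082703
F = 1.4716 CAD per USD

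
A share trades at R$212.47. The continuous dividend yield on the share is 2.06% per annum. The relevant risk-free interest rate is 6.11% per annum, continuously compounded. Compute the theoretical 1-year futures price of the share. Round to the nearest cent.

R$221.25

F = S·e^((r − q)T) = 212.47 · e^((0.0611 − 0.0206) × 1)
= 212.47 · e^0.040500 = 212.47 × 1.041331
F = R$221.25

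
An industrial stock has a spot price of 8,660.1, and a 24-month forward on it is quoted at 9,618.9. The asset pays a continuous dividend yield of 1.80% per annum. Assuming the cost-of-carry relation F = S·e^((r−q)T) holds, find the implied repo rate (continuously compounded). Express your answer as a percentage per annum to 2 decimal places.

7.05%

From F = S·e^((r−q)T): (r − q) = ln(F/S)/T
ln(9618.9/8660.1) = ln(1.110715) = 0.105004
(r − q) = 0.105004 / (24/12) = 0.052502
r = ln(F/S)/T + q = 0.052502 + 0.0180 = 0.070502
r = 7.05%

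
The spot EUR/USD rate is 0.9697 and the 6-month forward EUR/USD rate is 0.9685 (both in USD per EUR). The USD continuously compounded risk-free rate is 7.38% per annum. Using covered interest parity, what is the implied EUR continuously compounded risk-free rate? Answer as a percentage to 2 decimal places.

7.63%

F = S·e^((r_USD − r_EUR)T) ⇒ r_EUR = r_USD − ln(F/S)/T
ln(0.9685/0.9697) = -0.001238; /(6/12) = -0.002476
r_EUR = 0.0738 + 0.002476 = 0.076276
r_EUR = 7.63%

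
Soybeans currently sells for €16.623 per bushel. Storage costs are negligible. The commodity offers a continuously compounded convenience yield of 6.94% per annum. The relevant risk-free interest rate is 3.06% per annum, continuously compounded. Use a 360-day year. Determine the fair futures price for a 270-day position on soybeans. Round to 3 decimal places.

Net carry = r + u − y = 0.0306 + 0.0000 − 0.0694 = -0.0388
F = S·e^((r+u−y)T) = 16.623 · e^(-0.0388 × 270/360) = 16.623 · e^-0.029100
= 16.623 × 0.971319 = €16.146 per bushel

€16.146 per bushel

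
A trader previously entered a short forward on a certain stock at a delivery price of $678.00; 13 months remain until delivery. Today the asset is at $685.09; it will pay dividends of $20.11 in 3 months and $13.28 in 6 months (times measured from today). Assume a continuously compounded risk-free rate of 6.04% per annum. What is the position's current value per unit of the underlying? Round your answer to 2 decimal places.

PV(remaining dividends) I = 20.11·e^(−0.0604·3/12) + 13.28·e^(−0.0604·6/12) = 32.6936
Current forward F = (S − I)·e^(rT) = (685.09 − 32.6936)·e^(0.0604·13/12) = 652.3964 × 1.067622 = 696.5127
Value (long) = (F − K)·e^(−rT) = (696.5127 − 678.00) × 0.936661 = 17.3401
Short position value = −(long value) = -$17.34

-$17.34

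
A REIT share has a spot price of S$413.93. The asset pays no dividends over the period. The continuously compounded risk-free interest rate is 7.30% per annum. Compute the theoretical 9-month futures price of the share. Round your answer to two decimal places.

S$437.22

F = S·e^(rT) = 413.93 · e^(0.0730 × 9/12)
= 413.93 · e^0.054750 = 413.93 × 1.056277
F = S$437.22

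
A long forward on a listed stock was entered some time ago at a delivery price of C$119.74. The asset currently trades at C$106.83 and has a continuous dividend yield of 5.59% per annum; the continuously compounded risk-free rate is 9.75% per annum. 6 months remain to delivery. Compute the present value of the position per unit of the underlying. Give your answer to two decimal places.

-C$10.16

Current fair forward for the remaining 6 months: F = S·e^((r − q)·T), (r − q) = 0.0975 − 0.0559 = 0.0416
F = 106.83 · e^(0.0416 × 6/12) = 106.83 × 1.021018 = 109.0754
Value of long forward = (F − K)·e^(−rT) = (109.0754 − 119.74) · e^(−0.0975·6/12)
= -10.6646 × 0.952419 = -10.16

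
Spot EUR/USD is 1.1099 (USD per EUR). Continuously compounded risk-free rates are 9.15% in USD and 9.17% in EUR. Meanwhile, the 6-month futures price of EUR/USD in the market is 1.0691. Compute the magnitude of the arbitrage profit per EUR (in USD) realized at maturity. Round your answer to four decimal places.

0.0407 per EUR (in USD)

Fair futures: F* = S·e^(carry·T), with carry = (r_USD − r_EUR) = 0.0915 − 0.0917 = -0.0002
F* = 1.1099 · e^(-0.0002 × 6/12) = 1.1099 · e^-0.000100 = 1.1099 × 0.999900 = 1.1098
Market 1.0691 < fair 1.1098: forward underpriced → reverse cash-and-carry (short spot, go long the forward).
At maturity, profit = |F_mkt − F*| = |1.0691 − 1.1098| = 0.0407 per EUR (in USD)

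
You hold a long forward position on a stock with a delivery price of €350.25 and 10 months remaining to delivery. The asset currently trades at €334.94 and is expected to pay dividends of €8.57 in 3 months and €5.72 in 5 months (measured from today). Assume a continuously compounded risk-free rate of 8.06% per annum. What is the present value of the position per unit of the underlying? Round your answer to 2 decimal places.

-€6.49

PV(remaining dividends) I = 8.57·e^(−0.0806·3/12) + 5.72·e^(−0.0806·5/12) = 13.9301
Current forward F = (S − I)·e^(rT) = (334.94 − 13.9301)·e^(0.0806·10/12) = 321.0099 × 1.069474 = 343.3117
Value (long) = (F − K)·e^(−rT) = (343.3117 − 350.25) × 0.935039 = -6.4876
Value = -€6.49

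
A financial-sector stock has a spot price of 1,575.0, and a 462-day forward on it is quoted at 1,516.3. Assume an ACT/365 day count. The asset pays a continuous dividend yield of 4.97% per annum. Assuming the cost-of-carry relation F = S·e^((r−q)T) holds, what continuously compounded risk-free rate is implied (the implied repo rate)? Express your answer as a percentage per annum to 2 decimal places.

From F = S·e^((r−q)T): (r − q) = ln(F/S)/T
ln(1516.3/1575.0) = ln(0.962730) = -0.037982
(r − q) = -0.037982 / (462/365) = -0.030007
r = ln(F/S)/T + q = -0.030007 + 0.0497 = 0.019693
r = 1.97%

1.97%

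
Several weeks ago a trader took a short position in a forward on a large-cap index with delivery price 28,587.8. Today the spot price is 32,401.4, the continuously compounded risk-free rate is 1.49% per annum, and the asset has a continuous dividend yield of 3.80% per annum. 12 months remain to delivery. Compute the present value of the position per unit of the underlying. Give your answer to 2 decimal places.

-3028.25

Current fair forward for the remaining 12 months: F = S·e^((r − q)·T), (r − q) = 0.0149 − 0.0380 = -0.0231
F = 32401.4 · e^(-0.0231 × 12/12) = 32401.4 × 0.97716476 = 31661.5063
Value of long forward = (F − K)·e^(−rT) = (31661.5063 − 28587.8) · e^(−0.0149·12/12)
= 3073.7063 × 0.98521046 = 3028.25
Short position value = −(long value) = -3028.25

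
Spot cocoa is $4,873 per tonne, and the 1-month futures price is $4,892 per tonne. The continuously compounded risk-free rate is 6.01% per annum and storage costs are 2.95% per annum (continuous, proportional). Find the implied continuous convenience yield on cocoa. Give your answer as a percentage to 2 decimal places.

4.29%

F = S·e^((r+u−y)T) ⇒ (r+u−y) = ln(F/S)/T
ln(4892/4873) = 0.003891; /T ⇒ 0.046692
y = r + u − ln(F/S)/T = 0.0601 + 0.0295 − 0.046692 = 0.042908
y = 4.29%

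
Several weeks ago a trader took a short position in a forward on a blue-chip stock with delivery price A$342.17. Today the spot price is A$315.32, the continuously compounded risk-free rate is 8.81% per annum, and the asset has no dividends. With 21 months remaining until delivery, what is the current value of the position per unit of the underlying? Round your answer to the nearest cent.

-A$22.04

Current fair forward for the remaining 21 months: F = S·e^(r·T), r = 0.0881
F = 315.32 · e^(0.0881 × 21/12) = 315.32 × 1.166695 = 367.8823
Value of long forward = (F − K)·e^(−rT) = (367.8823 − 342.17) · e^(−0.0881·21/12)
= 25.7123 × 0.857122 = 22.04
Short position value = −(long value) = -A$22.04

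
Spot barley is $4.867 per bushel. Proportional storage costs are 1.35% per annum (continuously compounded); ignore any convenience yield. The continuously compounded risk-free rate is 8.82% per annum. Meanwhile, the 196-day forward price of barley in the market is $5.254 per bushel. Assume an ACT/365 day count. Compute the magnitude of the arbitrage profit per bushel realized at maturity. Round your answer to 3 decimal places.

Fair forward: F* = S·e^(carry·T), with carry = (r + u) = 0.0882 + 0.0135 = 0.1017
F* = 4.867 · e^(0.1017 × 196/365) = 4.867 · e^0.054612 = 4.867 × 1.056131 = $5.1402
Market $5.254 > fair $5.1402: forward overpriced → cash-and-carry (buy spot, short the forward).
At maturity, profit = |F_mkt − F*| = |5.254 − 5.1402| = $0.114 per bushel

$0.114 per bushel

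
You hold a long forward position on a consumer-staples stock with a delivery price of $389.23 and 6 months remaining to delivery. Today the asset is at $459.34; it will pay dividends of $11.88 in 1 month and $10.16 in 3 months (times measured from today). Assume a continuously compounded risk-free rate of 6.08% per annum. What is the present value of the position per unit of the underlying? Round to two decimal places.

$59.94

PV(remaining dividends) I = 11.88·e^(−0.0608·1/12) + 10.16·e^(−0.0608·3/12) = 21.8267
Current forward F = (S − I)·e^(rT) = (459.34 − 21.8267)·e^(0.0608·6/12) = 437.5133 × 1.030867 = 451.0180
Value (long) = (F − K)·e^(−rT) = (451.0180 − 389.23) × 0.970057 = 59.9379
Value = $59.94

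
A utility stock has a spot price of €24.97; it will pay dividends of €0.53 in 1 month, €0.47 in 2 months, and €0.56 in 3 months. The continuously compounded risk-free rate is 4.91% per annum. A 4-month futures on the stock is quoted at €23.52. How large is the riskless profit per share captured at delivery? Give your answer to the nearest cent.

PV(dividends) I = 0.53·e^(−0.0491·1/12) + 0.47·e^(−0.0491·2/12) + 0.56·e^(−0.0491·3/12) = 1.5472
Fair futures F* = (S − I)·e^(rT) = (24.97 − 1.5472)·e^0.016367 = 23.4228 × 1.016502 = 23.8093
Market €23.52 < fair 23.8093: forward underpriced → reverse cash-and-carry (short the stock, invest proceeds at r, pay the dividends, go long the forward).
Profit at T = |F_mkt − F*| = |23.52 − 23.8093| = €0.29 per share

€0.29 per share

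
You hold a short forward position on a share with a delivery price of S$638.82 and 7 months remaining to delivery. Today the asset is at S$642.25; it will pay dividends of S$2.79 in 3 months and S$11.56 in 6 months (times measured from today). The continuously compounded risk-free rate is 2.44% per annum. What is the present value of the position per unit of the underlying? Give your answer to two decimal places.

PV(remaining dividends) I = 2.79·e^(−0.0244·3/12) + 11.56·e^(−0.0244·6/12) = 14.1929
Current forward F = (S − I)·e^(rT) = (642.25 − 14.1929)·e^(0.0244·7/12) = 628.0571 × 1.014335 = 637.0603
Value (long) = (F − K)·e^(−rT) = (637.0603 − 638.82) × 0.985867 = -1.7348
Short position value = −(long value) = S$1.73

S$1.73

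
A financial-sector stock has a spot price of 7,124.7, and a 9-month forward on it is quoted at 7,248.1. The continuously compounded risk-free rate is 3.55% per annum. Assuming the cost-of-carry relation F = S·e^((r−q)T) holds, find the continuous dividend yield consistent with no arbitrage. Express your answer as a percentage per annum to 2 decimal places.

1.26%

From F = S·e^((r−q)T): (r − q) = ln(F/S)/T
ln(7248.1/7124.7) = ln(1.017320) = 0.017172
(r − q) = 0.017172 / (9/12) = 0.022896
q = r − ln(F/S)/T = 0.0355 − 0.022896 = 0.012604
q = 1.26%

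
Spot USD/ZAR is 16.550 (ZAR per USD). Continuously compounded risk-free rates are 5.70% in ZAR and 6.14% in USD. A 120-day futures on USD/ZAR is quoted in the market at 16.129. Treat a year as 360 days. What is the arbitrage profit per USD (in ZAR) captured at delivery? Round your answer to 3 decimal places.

Fair futures: F* = S·e^(carry·T), with carry = (r_ZAR − r_USD) = 0.0570 − 0.0614 = -0.0044
F* = 16.550 · e^(-0.0044 × 120/360) = 16.550 · e^-0.001467 = 16.550 × 0.998534 = 16.5257
Market 16.129 < fair 16.5257: forward underpriced → reverse cash-and-carry (short spot, go long the forward).
At maturity, profit = |F_mkt − F*| = |16.129 − 16.5257| = 0.397 per USD (in ZAR)

0.397 per USD (in ZAR)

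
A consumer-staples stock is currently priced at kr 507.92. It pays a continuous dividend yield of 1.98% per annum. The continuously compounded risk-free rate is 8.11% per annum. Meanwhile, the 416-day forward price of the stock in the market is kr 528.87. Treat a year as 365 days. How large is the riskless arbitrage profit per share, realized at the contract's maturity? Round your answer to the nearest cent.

kr 15.80 per share

Fair forward: F* = S·e^(carry·T), with carry = (r − q) = 0.0811 − 0.0198 = 0.0613
F* = 507.92 · e^(0.0613 × 416/365) = 507.92 · e^0.069865 = 507.92 × 1.072363 = kr 544.6746
Market kr 528.87 < fair kr 544.6746: forward underpriced → reverse cash-and-carry (short spot, go long the forward).
At maturity, profit = |F_mkt − F*| = |528.87 − 544.6746| = kr 15.80 per share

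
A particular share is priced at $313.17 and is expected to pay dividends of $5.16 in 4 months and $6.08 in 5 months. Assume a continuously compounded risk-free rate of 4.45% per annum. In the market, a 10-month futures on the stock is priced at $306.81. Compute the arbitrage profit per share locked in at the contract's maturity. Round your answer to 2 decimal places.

PV(dividends) I = 5.16·e^(−0.0445·4/12) + 6.08·e^(−0.0445·5/12) = 11.0523
Fair futures F* = (S − I)·e^(rT) = (313.17 − 11.0523)·e^0.037083 = 302.1177 × 1.037779 = 313.5314
Market $306.81 < fair 313.5314: forward underpriced → reverse cash-and-carry (short the stock, invest proceeds at r, pay the dividends, go long the forward).
Profit at T = |F_mkt − F*| = |306.81 − 313.5314| = $6.72 per share

$6.72 per share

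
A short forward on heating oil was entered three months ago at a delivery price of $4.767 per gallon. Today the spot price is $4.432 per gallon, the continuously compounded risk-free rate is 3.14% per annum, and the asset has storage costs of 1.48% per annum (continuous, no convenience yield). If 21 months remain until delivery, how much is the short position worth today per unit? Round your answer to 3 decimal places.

Current fair forward for the remaining 21 months: F = S·e^((r + u)·T), (r + u) = 0.0314 + 0.0148 = 0.0462
F = 4.432 · e^(0.0462 × 21/12) = 4.432 × 1.084208 = 4.8052
Value of long forward = (F − K)·e^(−rT) = (4.8052 − 4.767) · e^(−0.0314·21/12)
= 0.0382 × 0.946532 = 0.036
Short position value = −(long value) = -$0.036

-$0.036 per gallon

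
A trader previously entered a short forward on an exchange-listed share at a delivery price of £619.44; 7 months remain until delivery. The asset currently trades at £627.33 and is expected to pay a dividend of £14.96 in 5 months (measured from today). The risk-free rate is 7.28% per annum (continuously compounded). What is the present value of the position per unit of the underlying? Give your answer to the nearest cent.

-£19.13

PV(remaining dividends) I = 14.96·e^(−0.0728·5/12) = 14.5130
Current forward F = (S − I)·e^(rT) = (627.33 − 14.5130)·e^(0.0728·7/12) = 612.8170 × 1.043381 = 639.4016
Value (long) = (F − K)·e^(−rT) = (639.4016 − 619.44) × 0.958422 = 19.1316
Short position value = −(long value) = -£19.13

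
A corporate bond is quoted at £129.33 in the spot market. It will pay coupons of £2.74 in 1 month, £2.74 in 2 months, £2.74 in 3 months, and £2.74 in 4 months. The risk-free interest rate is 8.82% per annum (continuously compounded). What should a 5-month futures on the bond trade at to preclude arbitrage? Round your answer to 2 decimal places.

PV(coupons) I = 2.74·e^(−0.0882·1/12) + 2.74·e^(−0.0882·2/12) + 2.74·e^(−0.0882·3/12) + 2.74·e^(−0.0882·4/12)
I = 2.7199 + 2.7000 + 2.6802 + 2.6606 = 10.7607
F = (S − I)·e^(rT) = (129.33 − 10.7607) · e^(0.0882·5/12)
= 118.5693 · e^0.036750 = 118.5693 × 1.037434 = £123.01

£123.01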